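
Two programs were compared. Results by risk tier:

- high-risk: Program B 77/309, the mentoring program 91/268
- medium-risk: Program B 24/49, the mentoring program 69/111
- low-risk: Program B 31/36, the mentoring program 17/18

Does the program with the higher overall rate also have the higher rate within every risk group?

High-risk: Program B 77/309 = 24.9%, the mentoring program 91/268 = 34.0% → the mentoring program
Medium-risk: Program B 24/49 = 49.0%, the mentoring program 69/111 = 62.2% → the mentoring program
Low-risk: Program B 31/36 = 86.1%, the mentoring program 17/18 = 94.4% → the mentoring program
Overall: Program B 132/394 = 33.5%, the mentoring program 177/397 = 44.6% → the mentoring program
The mentoring program wins overall and in every risk group — no reversal.

Yes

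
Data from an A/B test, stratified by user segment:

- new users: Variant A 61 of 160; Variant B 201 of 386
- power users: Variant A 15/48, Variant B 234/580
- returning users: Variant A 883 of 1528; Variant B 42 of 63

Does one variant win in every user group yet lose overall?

New users: Variant A 61/160 = 38.1%, Variant B 201/386 = 52.1% → Variant B
Power users: Variant A 15/48 = 31.2%, Variant B 234/580 = 40.3% → Variant B
Returning users: Variant A 883/1528 = 57.8%, Variant B 42/63 = 66.7% → Variant B
Overall: Variant A 959/1736 = 55.2%, Variant B 477/1029 = 46.4% → Variant A
Variant B wins each user group but Variant A wins overall — the comparison reverses. Variant B's views skew toward power users, which has a lower base rate.

Yes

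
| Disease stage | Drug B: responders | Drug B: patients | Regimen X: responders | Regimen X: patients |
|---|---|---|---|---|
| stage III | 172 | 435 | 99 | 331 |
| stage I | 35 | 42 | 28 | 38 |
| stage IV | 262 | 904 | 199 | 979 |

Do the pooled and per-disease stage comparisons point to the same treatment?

Yes

Stage III: Drug B 172/435 = 39.5%, Regimen X 99/331 = 29.9% → Drug B
Stage I: Drug B 35/42 = 83.3%, Regimen X 28/38 = 73.7% → Drug B
Stage IV: Drug B 262/904 = 29.0%, Regimen X 199/979 = 20.3% → Drug B
Overall: Drug B 469/1381 = 34.0%, Regimen X 326/1348 = 24.2% → Drug B
Drug B wins overall and in every disease group — no reversal.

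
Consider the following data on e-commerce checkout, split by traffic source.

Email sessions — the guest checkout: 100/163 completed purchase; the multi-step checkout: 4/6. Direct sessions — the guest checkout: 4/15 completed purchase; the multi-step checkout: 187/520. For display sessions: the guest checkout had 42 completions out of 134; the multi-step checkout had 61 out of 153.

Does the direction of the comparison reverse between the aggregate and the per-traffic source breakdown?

Yes

Email: the guest checkout 100/163 = 61.3%, the multi-step checkout 4/6 = 66.7% → the multi-step checkout
Direct: the guest checkout 4/15 = 26.7%, the multi-step checkout 187/520 = 36.0% → the multi-step checkout
Display: the guest checkout 42/134 = 31.3%, the multi-step checkout 61/153 = 39.9% → the multi-step checkout
Overall: the guest checkout 146/312 = 46.8%, the multi-step checkout 252/679 = 37.1% → the guest checkout
The multi-step checkout wins each traffic group but the guest checkout wins overall — the comparison reverses. The multi-step checkout's sessions skew toward direct, which has a lower base rate.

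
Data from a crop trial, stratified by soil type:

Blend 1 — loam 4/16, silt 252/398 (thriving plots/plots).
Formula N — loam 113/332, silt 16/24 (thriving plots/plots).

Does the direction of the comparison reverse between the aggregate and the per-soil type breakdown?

Yes

Loam: Blend 1 4/16 = 25.0%, Formula N 113/332 = 34.0% → Formula N
Silt: Blend 1 252/398 = 63.3%, Formula N 16/24 = 66.7% → Formula N
Overall: Blend 1 256/414 = 61.8%, Formula N 129/356 = 36.2% → Blend 1
Formula N wins each soil group but Blend 1 wins overall — the comparison reverses. Formula N's plots skew toward loam, which has a lower base rate.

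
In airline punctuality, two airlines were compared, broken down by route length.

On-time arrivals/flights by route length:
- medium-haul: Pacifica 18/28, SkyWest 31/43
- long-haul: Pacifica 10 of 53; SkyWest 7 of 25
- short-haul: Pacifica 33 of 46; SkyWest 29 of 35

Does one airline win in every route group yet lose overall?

Medium-haul: Pacifica 18/28 = 64.3%, SkyWest 31/43 = 72.1% → SkyWest
Long-haul: Pacifica 10/53 = 18.9%, SkyWest 7/25 = 28.0% → SkyWest
Short-haul: Pacifica 33/46 = 71.7%, SkyWest 29/35 = 82.9% → SkyWest
Overall: Pacifica 61/127 = 48.0%, SkyWest 67/103 = 65.0% → SkyWest
SkyWest wins overall and in every route group — no reversal.

No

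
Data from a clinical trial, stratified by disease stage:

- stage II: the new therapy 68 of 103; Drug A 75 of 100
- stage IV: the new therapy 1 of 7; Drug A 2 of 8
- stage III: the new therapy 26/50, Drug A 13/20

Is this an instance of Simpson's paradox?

Stage II: the new therapy 68/103 = 66.0%, Drug A 75/100 = 75.0% → Drug A
Stage IV: the new therapy 1/7 = 14.3%, Drug A 2/8 = 25.0% → Drug A
Stage III: the new therapy 26/50 = 52.0%, Drug A 13/20 = 65.0% → Drug A
Overall: the new therapy 95/160 = 59.4%, Drug A 90/128 = 70.3% → Drug A
Drug A wins overall and in every disease group — no reversal.

No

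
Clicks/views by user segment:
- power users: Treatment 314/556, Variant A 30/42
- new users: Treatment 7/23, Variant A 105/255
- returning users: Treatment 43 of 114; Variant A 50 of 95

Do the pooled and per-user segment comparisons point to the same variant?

Power users: Treatment 314/556 = 56.5%, Variant A 30/42 = 71.4% → Variant A
New users: Treatment 7/23 = 30.4%, Variant A 105/255 = 41.2% → Variant A
Returning users: Treatment 43/114 = 37.7%, Variant A 50/95 = 52.6% → Variant A
Overall: Treatment 364/693 = 52.5%, Variant A 185/392 = 47.2% → Treatment
Variant A wins each user group but Treatment wins overall — the comparison reverses. Variant A's views skew toward new users, which has a lower base rate.

No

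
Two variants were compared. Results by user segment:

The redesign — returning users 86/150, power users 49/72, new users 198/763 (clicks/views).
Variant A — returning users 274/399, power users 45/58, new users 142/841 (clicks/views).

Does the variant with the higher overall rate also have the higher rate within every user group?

Returning users: the redesign 86/150 = 57.3%, Variant A 274/399 = 68.7% → Variant A
Power users: the redesign 49/72 = 68.1%, Variant A 45/58 = 77.6% → Variant A
New users: the redesign 198/763 = 26.0%, Variant A 142/841 = 16.9% → the redesign
Overall: the redesign 333/985 = 33.8%, Variant A 461/1298 = 35.5% → Variant A
Neither sweeps: the redesign wins 1 of 3 groups, Variant A wins 2. Variant A wins overall but not every group — no Simpson reversal.

No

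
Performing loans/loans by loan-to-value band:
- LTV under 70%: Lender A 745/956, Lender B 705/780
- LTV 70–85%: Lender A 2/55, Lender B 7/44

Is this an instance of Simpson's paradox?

No

LTV under 70%: Lender A 745/956 = 77.9%, Lender B 705/780 = 90.4% → Lender B
LTV 70–85%: Lender A 2/55 = 3.6%, Lender B 7/44 = 15.9% → Lender B
Overall: Lender A 747/1011 = 73.9%, Lender B 712/824 = 86.4% → Lender B
Lender B wins overall and in every loan-to-value group — no reversal.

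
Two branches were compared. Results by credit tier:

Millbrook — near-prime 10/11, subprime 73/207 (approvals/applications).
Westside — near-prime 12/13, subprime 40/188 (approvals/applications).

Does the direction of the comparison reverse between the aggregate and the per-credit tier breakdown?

Near-prime: Millbrook 10/11 = 90.9%, Westside 12/13 = 92.3% → Westside
Subprime: Millbrook 73/207 = 35.3%, Westside 40/188 = 21.3% → Millbrook
Overall: Millbrook 83/218 = 38.1%, Westside 52/201 = 25.9% → Millbrook
Neither sweeps: Millbrook wins 1 of 2 groups, Westside wins 1. Millbrook wins overall but not every group — no Simpson reversal.

No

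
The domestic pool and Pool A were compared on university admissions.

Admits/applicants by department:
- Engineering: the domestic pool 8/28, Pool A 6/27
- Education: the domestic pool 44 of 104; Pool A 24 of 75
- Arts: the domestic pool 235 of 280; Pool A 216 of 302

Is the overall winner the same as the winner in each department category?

Yes

Engineering: the domestic pool 8/28 = 28.6%, Pool A 6/27 = 22.2% → the domestic pool
Education: the domestic pool 44/104 = 42.3%, Pool A 24/75 = 32.0% → the domestic pool
Arts: the domestic pool 235/280 = 83.9%, Pool A 216/302 = 71.5% → the domestic pool
Overall: the domestic pool 287/412 = 69.7%, Pool A 246/404 = 60.9% → the domestic pool
The domestic pool wins overall and in every department group — no reversal.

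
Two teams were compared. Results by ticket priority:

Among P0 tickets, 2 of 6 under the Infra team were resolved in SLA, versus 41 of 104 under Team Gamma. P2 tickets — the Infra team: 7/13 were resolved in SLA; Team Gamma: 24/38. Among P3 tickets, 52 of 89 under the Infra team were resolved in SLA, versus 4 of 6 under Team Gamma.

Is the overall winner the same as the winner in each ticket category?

No

P0: the Infra team 2/6 = 33.3%, Team Gamma 41/104 = 39.4% → Team Gamma
P2: the Infra team 7/13 = 53.8%, Team Gamma 24/38 = 63.2% → Team Gamma
P3: the Infra team 52/89 = 58.4%, Team Gamma 4/6 = 66.7% → Team Gamma
Overall: the Infra team 61/108 = 56.5%, Team Gamma 69/148 = 46.6% → the Infra team
Team Gamma wins each ticket group but the Infra team wins overall — the comparison reverses. Team Gamma's tickets skew toward P0, which has a lower base rate.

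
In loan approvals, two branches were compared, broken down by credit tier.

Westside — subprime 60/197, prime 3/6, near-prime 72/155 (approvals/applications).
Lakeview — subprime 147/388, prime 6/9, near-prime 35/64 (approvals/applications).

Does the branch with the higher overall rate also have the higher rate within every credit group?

Yes

Subprime: Westside 60/197 = 30.5%, Lakeview 147/388 = 37.9% → Lakeview
Prime: Westside 3/6 = 50.0%, Lakeview 6/9 = 66.7% → Lakeview
Near-prime: Westside 72/155 = 46.5%, Lakeview 35/64 = 54.7% → Lakeview
Overall: Westside 135/358 = 37.7%, Lakeview 188/461 = 40.8% → Lakeview
Lakeview wins overall and in every credit group — no reversal.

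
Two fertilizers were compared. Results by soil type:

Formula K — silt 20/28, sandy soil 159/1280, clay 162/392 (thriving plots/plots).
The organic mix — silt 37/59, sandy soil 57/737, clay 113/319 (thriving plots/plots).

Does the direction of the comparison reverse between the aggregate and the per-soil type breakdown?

Silt: Formula K 20/28 = 71.4%, the organic mix 37/59 = 62.7% → Formula K
Sandy soil: Formula K 159/1280 = 12.4%, the organic mix 57/737 = 7.7% → Formula K
Clay: Formula K 162/392 = 41.3%, the organic mix 113/319 = 35.4% → Formula K
Overall: Formula K 341/1700 = 20.1%, the organic mix 207/1115 = 18.6% → Formula K
Formula K wins overall and in every soil group — no reversal.

No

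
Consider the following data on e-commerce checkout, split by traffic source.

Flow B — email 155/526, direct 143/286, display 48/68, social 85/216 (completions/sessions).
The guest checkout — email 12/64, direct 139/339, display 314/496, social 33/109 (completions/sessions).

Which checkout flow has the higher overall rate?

Email: Flow B 155/526 = 29.5%, the guest checkout 12/64 = 18.8% → Flow B
Direct: Flow B 143/286 = 50.0%, the guest checkout 139/339 = 41.0% → Flow B
Display: Flow B 48/68 = 70.6%, the guest checkout 314/496 = 63.3% → Flow B
Social: Flow B 85/216 = 39.4%, the guest checkout 33/109 = 30.3% → Flow B
Overall: Flow B 431/1096 = 39.3%, the guest checkout 498/1008 = 49.4% → the guest checkout
(Flow B wins every traffic group but the guest checkout wins overall — Flow B's sessions skew toward the low-rate email group.)

the guest checkout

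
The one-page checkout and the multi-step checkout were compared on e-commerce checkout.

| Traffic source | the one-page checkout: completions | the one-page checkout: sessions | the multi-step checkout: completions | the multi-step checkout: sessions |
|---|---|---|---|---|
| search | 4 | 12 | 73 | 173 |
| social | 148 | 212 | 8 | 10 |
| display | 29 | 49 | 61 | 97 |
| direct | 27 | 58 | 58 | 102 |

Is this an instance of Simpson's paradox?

Yes

Search: the one-page checkout 4/12 = 33.3%, the multi-step checkout 73/173 = 42.2% → the multi-step checkout
Social: the one-page checkout 148/212 = 69.8%, the multi-step checkout 8/10 = 80.0% → the multi-step checkout
Display: the one-page checkout 29/49 = 59.2%, the multi-step checkout 61/97 = 62.9% → the multi-step checkout
Direct: the one-page checkout 27/58 = 46.6%, the multi-step checkout 58/102 = 56.9% → the multi-step checkout
Overall: the one-page checkout 208/331 = 62.8%, the multi-step checkout 200/382 = 52.4% → the one-page checkout
The multi-step checkout wins each traffic group but the one-page checkout wins overall — the comparison reverses. The multi-step checkout's sessions skew toward search, which has a lower base rate.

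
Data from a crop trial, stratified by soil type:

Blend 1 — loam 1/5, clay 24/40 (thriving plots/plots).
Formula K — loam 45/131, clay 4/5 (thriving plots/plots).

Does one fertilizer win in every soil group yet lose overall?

Loam: Blend 1 1/5 = 20.0%, Formula K 45/131 = 34.4% → Formula K
Clay: Blend 1 24/40 = 60.0%, Formula K 4/5 = 80.0% → Formula K
Overall: Blend 1 25/45 = 55.6%, Formula K 49/136 = 36.0% → Blend 1
Formula K wins each soil group but Blend 1 wins overall — the comparison reverses. Formula K's plots skew toward loam, which has a lower base rate.

Yes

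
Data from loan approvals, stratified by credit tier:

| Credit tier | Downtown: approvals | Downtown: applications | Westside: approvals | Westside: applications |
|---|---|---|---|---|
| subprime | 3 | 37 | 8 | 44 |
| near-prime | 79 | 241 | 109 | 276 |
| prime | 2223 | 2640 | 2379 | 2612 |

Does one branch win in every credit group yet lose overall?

Subprime: Downtown 3/37 = 8.1%, Westside 8/44 = 18.2% → Westside
Near-prime: Downtown 79/241 = 32.8%, Westside 109/276 = 39.5% → Westside
Prime: Downtown 2223/2640 = 84.2%, Westside 2379/2612 = 91.1% → Westside
Overall: Downtown 2305/2918 = 79.0%, Westside 2496/2932 = 85.1% → Westside
Westside wins overall and in every credit group — no reversal.

No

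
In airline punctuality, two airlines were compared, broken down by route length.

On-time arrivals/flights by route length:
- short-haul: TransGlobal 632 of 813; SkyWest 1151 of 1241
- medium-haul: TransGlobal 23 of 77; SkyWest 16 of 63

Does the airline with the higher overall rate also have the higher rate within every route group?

Short-haul: TransGlobal 632/813 = 77.7%, SkyWest 1151/1241 = 92.7% → SkyWest
Medium-haul: TransGlobal 23/77 = 29.9%, SkyWest 16/63 = 25.4% → TransGlobal
Overall: TransGlobal 655/890 = 73.6%, SkyWest 1167/1304 = 89.5% → SkyWest
Neither sweeps: TransGlobal wins 1 of 2 groups, SkyWest wins 1. SkyWest wins overall but not every group — no Simpson reversal.

No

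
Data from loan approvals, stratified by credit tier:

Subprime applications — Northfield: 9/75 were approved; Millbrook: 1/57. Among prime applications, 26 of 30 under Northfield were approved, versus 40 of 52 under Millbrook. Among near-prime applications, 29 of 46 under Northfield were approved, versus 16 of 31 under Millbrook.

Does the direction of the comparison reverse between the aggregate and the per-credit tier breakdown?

Subprime: Northfield 9/75 = 12.0%, Millbrook 1/57 = 1.8% → Northfield
Prime: Northfield 26/30 = 86.7%, Millbrook 40/52 = 76.9% → Northfield
Near-prime: Northfield 29/46 = 63.0%, Millbrook 16/31 = 51.6% → Northfield
Overall: Northfield 64/151 = 42.4%, Millbrook 57/140 = 40.7% → Northfield
Northfield wins overall and in every credit group — no reversal.

No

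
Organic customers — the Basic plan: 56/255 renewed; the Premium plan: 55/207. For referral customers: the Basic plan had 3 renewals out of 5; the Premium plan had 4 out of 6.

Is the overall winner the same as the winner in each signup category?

Organic: the Basic plan 56/255 = 22.0%, the Premium plan 55/207 = 26.6% → the Premium plan
Referral: the Basic plan 3/5 = 60.0%, the Premium plan 4/6 = 66.7% → the Premium plan
Overall: the Basic plan 59/260 = 22.7%, the Premium plan 59/213 = 27.7% → the Premium plan
The Premium plan wins overall and in every signup group — no reversal.

Yes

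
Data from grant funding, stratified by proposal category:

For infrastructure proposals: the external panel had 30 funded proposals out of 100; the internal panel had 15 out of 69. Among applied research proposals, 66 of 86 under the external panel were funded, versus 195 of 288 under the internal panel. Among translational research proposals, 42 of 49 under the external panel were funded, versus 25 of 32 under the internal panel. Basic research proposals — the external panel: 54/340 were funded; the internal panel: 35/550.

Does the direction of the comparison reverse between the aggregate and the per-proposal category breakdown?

No

Infrastructure: the external panel 30/100 = 30.0%, the internal panel 15/69 = 21.7% → the external panel
Applied research: the external panel 66/86 = 76.7%, the internal panel 195/288 = 67.7% → the external panel
Translational research: the external panel 42/49 = 85.7%, the internal panel 25/32 = 78.1% → the external panel
Basic research: the external panel 54/340 = 15.9%, the internal panel 35/550 = 6.4% → the external panel
Overall: the external panel 192/575 = 33.4%, the internal panel 270/939 = 28.8% → the external panel
The external panel wins overall and in every proposal group — no reversal.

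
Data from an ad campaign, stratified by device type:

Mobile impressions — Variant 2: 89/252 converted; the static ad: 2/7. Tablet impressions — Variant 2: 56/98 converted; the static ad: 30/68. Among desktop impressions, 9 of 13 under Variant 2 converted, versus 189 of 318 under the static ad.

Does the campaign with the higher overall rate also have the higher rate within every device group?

No

Mobile: Variant 2 89/252 = 35.3%, the static ad 2/7 = 28.6% → Variant 2
Tablet: Variant 2 56/98 = 57.1%, the static ad 30/68 = 44.1% → Variant 2
Desktop: Variant 2 9/13 = 69.2%, the static ad 189/318 = 59.4% → Variant 2
Overall: Variant 2 154/363 = 42.4%, the static ad 221/393 = 56.2% → the static ad
Variant 2 wins each device group but the static ad wins overall — the comparison reverses. Variant 2's impressions skew toward mobile, which has a lower base rate.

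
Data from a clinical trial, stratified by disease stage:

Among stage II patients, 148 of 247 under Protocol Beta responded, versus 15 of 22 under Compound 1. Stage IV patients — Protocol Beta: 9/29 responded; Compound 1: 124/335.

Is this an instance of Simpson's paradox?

Stage II: Protocol Beta 148/247 = 59.9%, Compound 1 15/22 = 68.2% → Compound 1
Stage IV: Protocol Beta 9/29 = 31.0%, Compound 1 124/335 = 37.0% → Compound 1
Overall: Protocol Beta 157/276 = 56.9%, Compound 1 139/357 = 38.9% → Protocol Beta
Compound 1 wins each disease group but Protocol Beta wins overall — the comparison reverses. Compound 1's patients skew toward stage IV, which has a lower base rate.

Yes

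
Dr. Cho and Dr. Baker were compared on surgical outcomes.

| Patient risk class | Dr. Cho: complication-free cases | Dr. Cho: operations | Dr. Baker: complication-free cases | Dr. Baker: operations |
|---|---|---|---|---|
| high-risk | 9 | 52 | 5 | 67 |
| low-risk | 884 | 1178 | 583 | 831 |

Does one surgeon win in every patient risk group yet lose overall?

High-risk: Dr. Cho 9/52 = 17.3%, Dr. Baker 5/67 = 7.5% → Dr. Cho
Low-risk: Dr. Cho 884/1178 = 75.0%, Dr. Baker 583/831 = 70.2% → Dr. Cho
Overall: Dr. Cho 893/1230 = 72.6%, Dr. Baker 588/898 = 65.5% → Dr. Cho
Dr. Cho wins overall and in every patient risk group — no reversal.

No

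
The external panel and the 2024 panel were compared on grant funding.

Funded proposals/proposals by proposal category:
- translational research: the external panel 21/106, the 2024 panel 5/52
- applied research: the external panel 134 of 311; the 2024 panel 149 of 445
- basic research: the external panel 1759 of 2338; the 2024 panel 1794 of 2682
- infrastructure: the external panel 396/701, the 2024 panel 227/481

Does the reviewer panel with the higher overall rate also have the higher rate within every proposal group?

Yes

Translational research: the external panel 21/106 = 19.8%, the 2024 panel 5/52 = 9.6% → the external panel
Applied research: the external panel 134/311 = 43.1%, the 2024 panel 149/445 = 33.5% → the external panel
Basic research: the external panel 1759/2338 = 75.2%, the 2024 panel 1794/2682 = 66.9% → the external panel
Infrastructure: the external panel 396/701 = 56.5%, the 2024 panel 227/481 = 47.2% → the external panel
Overall: the external panel 2310/3456 = 66.8%, the 2024 panel 2175/3660 = 59.4% → the external panel
The external panel wins overall and in every proposal group — no reversal.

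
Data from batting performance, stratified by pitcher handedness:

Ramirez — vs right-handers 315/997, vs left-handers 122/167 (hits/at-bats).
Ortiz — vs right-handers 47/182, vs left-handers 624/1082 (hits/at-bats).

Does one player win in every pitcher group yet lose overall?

Vs right-handers: Ramirez 315/997 = 31.6%, Ortiz 47/182 = 25.8% → Ramirez
Vs left-handers: Ramirez 122/167 = 73.1%, Ortiz 624/1082 = 57.7% → Ramirez
Overall: Ramirez 437/1164 = 37.5%, Ortiz 671/1264 = 53.1% → Ortiz
Ramirez wins each pitcher group but Ortiz wins overall — the comparison reverses. Ramirez's at-bats skew toward vs right-handers, which has a lower base rate.

Yes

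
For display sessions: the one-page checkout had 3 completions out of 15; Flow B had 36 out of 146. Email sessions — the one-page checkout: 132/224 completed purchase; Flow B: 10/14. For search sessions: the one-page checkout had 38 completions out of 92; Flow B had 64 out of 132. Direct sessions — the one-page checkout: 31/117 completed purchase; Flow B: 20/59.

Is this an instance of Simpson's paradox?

Display: the one-page checkout 3/15 = 20.0%, Flow B 36/146 = 24.7% → Flow B
Email: the one-page checkout 132/224 = 58.9%, Flow B 10/14 = 71.4% → Flow B
Search: the one-page checkout 38/92 = 41.3%, Flow B 64/132 = 48.5% → Flow B
Direct: the one-page checkout 31/117 = 26.5%, Flow B 20/59 = 33.9% → Flow B
Overall: the one-page checkout 204/448 = 45.5%, Flow B 130/351 = 37.0% → the one-page checkout
Flow B wins each traffic group but the one-page checkout wins overall — the comparison reverses. Flow B's sessions skew toward display, which has a lower base rate.

Yes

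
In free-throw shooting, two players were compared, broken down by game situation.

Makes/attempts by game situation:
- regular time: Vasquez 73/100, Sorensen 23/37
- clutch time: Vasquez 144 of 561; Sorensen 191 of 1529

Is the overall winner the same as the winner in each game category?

Regular time: Vasquez 73/100 = 73.0%, Sorensen 23/37 = 62.2% → Vasquez
Clutch time: Vasquez 144/561 = 25.7%, Sorensen 191/1529 = 12.5% → Vasquez
Overall: Vasquez 217/661 = 32.8%, Sorensen 214/1566 = 13.7% → Vasquez
Vasquez wins overall and in every game group — no reversal.

Yes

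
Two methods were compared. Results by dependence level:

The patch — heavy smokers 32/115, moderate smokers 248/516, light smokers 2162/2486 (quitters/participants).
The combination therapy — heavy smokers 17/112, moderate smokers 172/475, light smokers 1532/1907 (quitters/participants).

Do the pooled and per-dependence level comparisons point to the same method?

Heavy smokers: the patch 32/115 = 27.8%, the combination therapy 17/112 = 15.2% → the patch
Moderate smokers: the patch 248/516 = 48.1%, the combination therapy 172/475 = 36.2% → the patch
Light smokers: the patch 2162/2486 = 87.0%, the combination therapy 1532/1907 = 80.3% → the patch
Overall: the patch 2442/3117 = 78.3%, the combination therapy 1721/2494 = 69.0% → the patch
The patch wins overall and in every dependence group — no reversal.

Yes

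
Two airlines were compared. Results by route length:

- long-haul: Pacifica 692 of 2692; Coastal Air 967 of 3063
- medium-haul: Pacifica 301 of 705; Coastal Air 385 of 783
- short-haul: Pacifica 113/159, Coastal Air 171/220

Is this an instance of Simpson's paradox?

No

Long-haul: Pacifica 692/2692 = 25.7%, Coastal Air 967/3063 = 31.6% → Coastal Air
Medium-haul: Pacifica 301/705 = 42.7%, Coastal Air 385/783 = 49.2% → Coastal Air
Short-haul: Pacifica 113/159 = 71.1%, Coastal Air 171/220 = 77.7% → Coastal Air
Overall: Pacifica 1106/3556 = 31.1%, Coastal Air 1523/4066 = 37.5% → Coastal Air
Coastal Air wins overall and in every route group — no reversal.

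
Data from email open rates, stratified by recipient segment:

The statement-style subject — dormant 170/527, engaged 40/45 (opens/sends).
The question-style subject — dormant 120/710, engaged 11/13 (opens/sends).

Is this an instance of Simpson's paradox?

No

Dormant: the statement-style subject 170/527 = 32.3%, the question-style subject 120/710 = 16.9% → the statement-style subject
Engaged: the statement-style subject 40/45 = 88.9%, the question-style subject 11/13 = 84.6% → the statement-style subject
Overall: the statement-style subject 210/572 = 36.7%, the question-style subject 131/723 = 18.1% → the statement-style subject
The statement-style subject wins overall and in every recipient group — no reversal.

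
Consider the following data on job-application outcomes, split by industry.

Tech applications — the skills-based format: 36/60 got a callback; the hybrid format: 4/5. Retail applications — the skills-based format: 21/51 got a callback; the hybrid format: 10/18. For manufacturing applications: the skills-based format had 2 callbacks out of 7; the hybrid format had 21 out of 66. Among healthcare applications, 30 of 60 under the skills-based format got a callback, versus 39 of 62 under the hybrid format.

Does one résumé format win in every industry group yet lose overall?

Yes

Tech: the skills-based format 36/60 = 60.0%, the hybrid format 4/5 = 80.0% → the hybrid format
Retail: the skills-based format 21/51 = 41.2%, the hybrid format 10/18 = 55.6% → the hybrid format
Manufacturing: the skills-based format 2/7 = 28.6%, the hybrid format 21/66 = 31.8% → the hybrid format
Healthcare: the skills-based format 30/60 = 50.0%, the hybrid format 39/62 = 62.9% → the hybrid format
Overall: the skills-based format 89/178 = 50.0%, the hybrid format 74/151 = 49.0% → the skills-based format
The hybrid format wins each industry group but the skills-based format wins overall — the comparison reverses. The hybrid format's applications skew toward manufacturing, which has a lower base rate.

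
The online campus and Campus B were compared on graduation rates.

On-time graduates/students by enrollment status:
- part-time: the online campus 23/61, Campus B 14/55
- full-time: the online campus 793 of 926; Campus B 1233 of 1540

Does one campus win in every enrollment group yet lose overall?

No

Part-time: the online campus 23/61 = 37.7%, Campus B 14/55 = 25.5% → the online campus
Full-time: the online campus 793/926 = 85.6%, Campus B 1233/1540 = 80.1% → the online campus
Overall: the online campus 816/987 = 82.7%, Campus B 1247/1595 = 78.2% → the online campus
The online campus wins overall and in every enrollment group — no reversal.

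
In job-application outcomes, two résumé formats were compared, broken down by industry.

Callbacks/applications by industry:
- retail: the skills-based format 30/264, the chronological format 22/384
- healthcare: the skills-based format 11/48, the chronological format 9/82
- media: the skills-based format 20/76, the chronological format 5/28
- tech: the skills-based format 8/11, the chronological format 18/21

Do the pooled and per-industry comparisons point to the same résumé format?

No

Retail: the skills-based format 30/264 = 11.4%, the chronological format 22/384 = 5.7% → the skills-based format
Healthcare: the skills-based format 11/48 = 22.9%, the chronological format 9/82 = 11.0% → the skills-based format
Media: the skills-based format 20/76 = 26.3%, the chronological format 5/28 = 17.9% → the skills-based format
Tech: the skills-based format 8/11 = 72.7%, the chronological format 18/21 = 85.7% → the chronological format
Overall: the skills-based format 69/399 = 17.3%, the chronological format 54/515 = 10.5% → the skills-based format
Neither sweeps: the skills-based format wins 3 of 4 groups, the chronological format wins 1. The skills-based format wins overall but not every group — no Simpson reversal.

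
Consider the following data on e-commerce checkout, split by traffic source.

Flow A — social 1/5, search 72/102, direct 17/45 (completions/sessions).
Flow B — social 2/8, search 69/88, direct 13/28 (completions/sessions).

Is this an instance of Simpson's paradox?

No

Social: Flow A 1/5 = 20.0%, Flow B 2/8 = 25.0% → Flow B
Search: Flow A 72/102 = 70.6%, Flow B 69/88 = 78.4% → Flow B
Direct: Flow A 17/45 = 37.8%, Flow B 13/28 = 46.4% → Flow B
Overall: Flow A 90/152 = 59.2%, Flow B 84/124 = 67.7% → Flow B
Flow B wins overall and in every traffic group — no reversal.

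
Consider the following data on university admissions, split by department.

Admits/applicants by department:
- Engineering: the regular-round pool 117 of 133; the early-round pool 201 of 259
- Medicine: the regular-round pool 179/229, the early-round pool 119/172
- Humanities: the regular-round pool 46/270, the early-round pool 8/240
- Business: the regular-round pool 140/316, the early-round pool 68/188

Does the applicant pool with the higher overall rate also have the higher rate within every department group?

Engineering: the regular-round pool 117/133 = 88.0%, the early-round pool 201/259 = 77.6% → the regular-round pool
Medicine: the regular-round pool 179/229 = 78.2%, the early-round pool 119/172 = 69.2% → the regular-round pool
Humanities: the regular-round pool 46/270 = 17.0%, the early-round pool 8/240 = 3.3% → the regular-round pool
Business: the regular-round pool 140/316 = 44.3%, the early-round pool 68/188 = 36.2% → the regular-round pool
Overall: the regular-round pool 482/948 = 50.8%, the early-round pool 396/859 = 46.1% → the regular-round pool
The regular-round pool wins overall and in every department group — no reversal.

Yes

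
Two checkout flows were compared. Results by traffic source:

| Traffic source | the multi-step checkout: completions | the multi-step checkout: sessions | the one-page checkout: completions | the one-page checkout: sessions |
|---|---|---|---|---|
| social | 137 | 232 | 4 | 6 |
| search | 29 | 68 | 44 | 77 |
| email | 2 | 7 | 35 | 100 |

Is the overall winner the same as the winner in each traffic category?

No

Social: the multi-step checkout 137/232 = 59.1%, the one-page checkout 4/6 = 66.7% → the one-page checkout
Search: the multi-step checkout 29/68 = 42.6%, the one-page checkout 44/77 = 57.1% → the one-page checkout
Email: the multi-step checkout 2/7 = 28.6%, the one-page checkout 35/100 = 35.0% → the one-page checkout
Overall: the multi-step checkout 168/307 = 54.7%, the one-page checkout 83/183 = 45.4% → the multi-step checkout
The one-page checkout wins each traffic group but the multi-step checkout wins overall — the comparison reverses. The one-page checkout's sessions skew toward email, which has a lower base rate.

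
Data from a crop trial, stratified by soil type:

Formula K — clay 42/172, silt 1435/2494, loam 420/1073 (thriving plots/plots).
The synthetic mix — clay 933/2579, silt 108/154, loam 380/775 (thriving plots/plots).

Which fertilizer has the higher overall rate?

Formula K

Clay: Formula K 42/172 = 24.4%, the synthetic mix 933/2579 = 36.2% → the synthetic mix
Silt: Formula K 1435/2494 = 57.5%, the synthetic mix 108/154 = 70.1% → the synthetic mix
Loam: Formula K 420/1073 = 39.1%, the synthetic mix 380/775 = 49.0% → the synthetic mix
Overall: Formula K 1897/3739 = 50.7%, the synthetic mix 1421/3508 = 40.5% → Formula K
(The synthetic mix wins every soil group but Formula K wins overall — the synthetic mix's plots skew toward the low-rate clay group.)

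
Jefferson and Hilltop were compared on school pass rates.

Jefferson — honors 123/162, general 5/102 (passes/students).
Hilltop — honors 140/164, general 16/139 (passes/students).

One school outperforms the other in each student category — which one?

Hilltop

Honors: Jefferson 123/162 = 75.9%, Hilltop 140/164 = 85.4% → Hilltop
General: Jefferson 5/102 = 4.9%, Hilltop 16/139 = 11.5% → Hilltop
Hilltop has the higher rate in both groups.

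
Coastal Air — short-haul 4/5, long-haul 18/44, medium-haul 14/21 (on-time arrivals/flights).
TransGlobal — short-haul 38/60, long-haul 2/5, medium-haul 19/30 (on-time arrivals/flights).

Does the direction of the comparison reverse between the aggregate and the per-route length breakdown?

Short-haul: Coastal Air 4/5 = 80.0%, TransGlobal 38/60 = 63.3% → Coastal Air
Long-haul: Coastal Air 18/44 = 40.9%, TransGlobal 2/5 = 40.0% → Coastal Air
Medium-haul: Coastal Air 14/21 = 66.7%, TransGlobal 19/30 = 63.3% → Coastal Air
Overall: Coastal Air 36/70 = 51.4%, TransGlobal 59/95 = 62.1% → TransGlobal
Coastal Air wins each route group but TransGlobal wins overall — the comparison reverses. Coastal Air's flights skew toward long-haul, which has a lower base rate.

Yes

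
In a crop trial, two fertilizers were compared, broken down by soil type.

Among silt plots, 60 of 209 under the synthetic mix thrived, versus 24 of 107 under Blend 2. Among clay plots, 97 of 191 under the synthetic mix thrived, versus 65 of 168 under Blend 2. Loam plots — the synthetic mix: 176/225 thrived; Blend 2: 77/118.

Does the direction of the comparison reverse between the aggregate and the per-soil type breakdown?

No

Silt: the synthetic mix 60/209 = 28.7%, Blend 2 24/107 = 22.4% → the synthetic mix
Clay: the synthetic mix 97/191 = 50.8%, Blend 2 65/168 = 38.7% → the synthetic mix
Loam: the synthetic mix 176/225 = 78.2%, Blend 2 77/118 = 65.3% → the synthetic mix
Overall: the synthetic mix 333/625 = 53.3%, Blend 2 166/393 = 42.2% → the synthetic mix
The synthetic mix wins overall and in every soil group — no reversal.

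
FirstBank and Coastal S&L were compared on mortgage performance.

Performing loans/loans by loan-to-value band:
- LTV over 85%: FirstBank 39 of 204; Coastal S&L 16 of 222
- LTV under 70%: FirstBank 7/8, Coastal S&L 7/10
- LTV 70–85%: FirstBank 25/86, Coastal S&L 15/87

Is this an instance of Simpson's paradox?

LTV over 85%: FirstBank 39/204 = 19.1%, Coastal S&L 16/222 = 7.2% → FirstBank
LTV under 70%: FirstBank 7/8 = 87.5%, Coastal S&L 7/10 = 70.0% → FirstBank
LTV 70–85%: FirstBank 25/86 = 29.1%, Coastal S&L 15/87 = 17.2% → FirstBank
Overall: FirstBank 71/298 = 23.8%, Coastal S&L 38/319 = 11.9% → FirstBank
FirstBank wins overall and in every loan-to-value group — no reversal.

No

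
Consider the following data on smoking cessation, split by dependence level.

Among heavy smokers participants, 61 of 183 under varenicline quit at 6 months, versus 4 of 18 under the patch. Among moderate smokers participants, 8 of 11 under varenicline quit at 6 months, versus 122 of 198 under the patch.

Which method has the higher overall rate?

the patch

Heavy smokers: varenicline 61/183 = 33.3%, the patch 4/18 = 22.2% → varenicline
Moderate smokers: varenicline 8/11 = 72.7%, the patch 122/198 = 61.6% → varenicline
Overall: varenicline 69/194 = 35.6%, the patch 126/216 = 58.3% → the patch
(Varenicline wins every dependence group but the patch wins overall — varenicline's participants skew toward the low-rate heavy smokers group.)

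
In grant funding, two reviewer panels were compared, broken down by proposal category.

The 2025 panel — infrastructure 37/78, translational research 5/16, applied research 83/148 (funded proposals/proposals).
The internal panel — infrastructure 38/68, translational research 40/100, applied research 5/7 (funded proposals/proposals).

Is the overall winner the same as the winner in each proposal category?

No

Infrastructure: the 2025 panel 37/78 = 47.4%, the internal panel 38/68 = 55.9% → the internal panel
Translational research: the 2025 panel 5/16 = 31.2%, the internal panel 40/100 = 40.0% → the internal panel
Applied research: the 2025 panel 83/148 = 56.1%, the internal panel 5/7 = 71.4% → the internal panel
Overall: the 2025 panel 125/242 = 51.7%, the internal panel 83/175 = 47.4% → the 2025 panel
The internal panel wins each proposal group but the 2025 panel wins overall — the comparison reverses. The internal panel's proposals skew toward translational research, which has a lower base rate.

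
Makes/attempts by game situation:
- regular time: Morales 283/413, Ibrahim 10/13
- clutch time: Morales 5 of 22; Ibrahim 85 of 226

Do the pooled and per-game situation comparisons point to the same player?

No

Regular time: Morales 283/413 = 68.5%, Ibrahim 10/13 = 76.9% → Ibrahim
Clutch time: Morales 5/22 = 22.7%, Ibrahim 85/226 = 37.6% → Ibrahim
Overall: Morales 288/435 = 66.2%, Ibrahim 95/239 = 39.7% → Morales
Ibrahim wins each game group but Morales wins overall — the comparison reverses. Ibrahim's attempts skew toward clutch time, which has a lower base rate.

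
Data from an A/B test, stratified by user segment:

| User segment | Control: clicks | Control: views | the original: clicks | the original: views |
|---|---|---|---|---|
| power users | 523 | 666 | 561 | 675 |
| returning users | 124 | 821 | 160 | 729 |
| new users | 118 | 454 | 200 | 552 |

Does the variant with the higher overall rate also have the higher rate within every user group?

Yes

Power users: Control 523/666 = 78.5%, the original 561/675 = 83.1% → the original
Returning users: Control 124/821 = 15.1%, the original 160/729 = 21.9% → the original
New users: Control 118/454 = 26.0%, the original 200/552 = 36.2% → the original
Overall: Control 765/1941 = 39.4%, the original 921/1956 = 47.1% → the original
The original wins overall and in every user group — no reversal.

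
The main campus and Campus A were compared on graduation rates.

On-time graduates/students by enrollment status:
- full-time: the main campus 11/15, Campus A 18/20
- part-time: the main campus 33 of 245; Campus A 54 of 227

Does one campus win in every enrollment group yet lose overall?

No

Full-time: the main campus 11/15 = 73.3%, Campus A 18/20 = 90.0% → Campus A
Part-time: the main campus 33/245 = 13.5%, Campus A 54/227 = 23.8% → Campus A
Overall: the main campus 44/260 = 16.9%, Campus A 72/247 = 29.1% → Campus A
Campus A wins overall and in every enrollment group — no reversal.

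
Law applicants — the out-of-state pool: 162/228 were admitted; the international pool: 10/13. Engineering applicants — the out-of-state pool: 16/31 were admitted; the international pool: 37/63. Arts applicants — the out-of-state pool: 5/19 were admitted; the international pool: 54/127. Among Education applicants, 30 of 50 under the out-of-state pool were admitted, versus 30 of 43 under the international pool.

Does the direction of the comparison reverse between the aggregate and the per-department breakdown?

Law: the out-of-state pool 162/228 = 71.1%, the international pool 10/13 = 76.9% → the international pool
Engineering: the out-of-state pool 16/31 = 51.6%, the international pool 37/63 = 58.7% → the international pool
Arts: the out-of-state pool 5/19 = 26.3%, the international pool 54/127 = 42.5% → the international pool
Education: the out-of-state pool 30/50 = 60.0%, the international pool 30/43 = 69.8% → the international pool
Overall: the out-of-state pool 213/328 = 64.9%, the international pool 131/246 = 53.3% → the out-of-state pool
The international pool wins each department group but the out-of-state pool wins overall — the comparison reverses. The international pool's applicants skew toward Arts, which has a lower base rate.

Yes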